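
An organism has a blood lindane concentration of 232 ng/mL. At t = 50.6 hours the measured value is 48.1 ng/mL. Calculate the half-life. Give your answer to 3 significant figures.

A/A₀ = 48.1/232 ≈ 0.20733.
n = log₂(4.8233) ≈ 2.27 half-lives elapsed in 50.6 hours.
t½ = 50.6/2.27 ≈ 22.291 hours.

22.3 hours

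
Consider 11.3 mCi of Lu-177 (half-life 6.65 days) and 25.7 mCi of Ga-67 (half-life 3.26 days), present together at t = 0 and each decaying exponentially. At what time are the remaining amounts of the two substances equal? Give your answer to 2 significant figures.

Set 11.3·(1/2)^(t/6.65) = 25.7·(1/2)^(t/3.26).
Taking log₂: log₂(11.3/25.7) = t·(1/6.65 − 1/3.26).
log₂(0.43969) = -1.1854; 1/6.65 − 1/3.26 = -0.15637.
t = -1.1854 / -0.15637 ≈ 7.5809 days.

7.6 days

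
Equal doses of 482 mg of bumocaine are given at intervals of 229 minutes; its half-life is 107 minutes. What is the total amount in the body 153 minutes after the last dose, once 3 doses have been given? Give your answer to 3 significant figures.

229 mg

The 3 doses were given 611, 382, 153 minutes ago.
Total = 482·(1/2)^(611/107) + 482·(1/2)^(382/107) + 482·(1/2)^(153/107)
      = 9.2062 + 40.583 + 178.9 ≈ 228.69 mg.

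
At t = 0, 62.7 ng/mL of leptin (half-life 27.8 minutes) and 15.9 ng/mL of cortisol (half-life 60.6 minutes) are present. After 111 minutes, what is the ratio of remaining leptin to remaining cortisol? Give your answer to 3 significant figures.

0.882

leptin: 62.7 × (1/2)^(111/27.8) = 62.7 × (1/2)^3.9928 ≈ 3.9383 ng/mL.
cortisol: 15.9 × (1/2)^(111/60.6) = 15.9 × (1/2)^1.8317 ≈ 4.4669 ng/mL.
Ratio ≈ 3.9383 / 4.4669 ≈ 0.88167.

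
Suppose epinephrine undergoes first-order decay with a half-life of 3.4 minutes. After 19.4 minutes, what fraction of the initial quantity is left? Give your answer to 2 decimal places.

n = 19.4/3.4 ≈ 5.7059 half-lives.
Fraction remaining = (1/2)^5.7059 ≈ 0.019158.

0.02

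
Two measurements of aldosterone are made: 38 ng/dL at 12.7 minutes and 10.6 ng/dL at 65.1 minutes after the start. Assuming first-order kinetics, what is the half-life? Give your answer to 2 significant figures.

28 minutes

Over Δt = 65.1 − 12.7 = 52.4 minutes, the level fell by a factor of 38/10.6 ≈ 3.5849.
n = log₂(3.5849) ≈ 1.8419 half-lives, so t½ = 52.4/1.8419 ≈ 28.448 minutes.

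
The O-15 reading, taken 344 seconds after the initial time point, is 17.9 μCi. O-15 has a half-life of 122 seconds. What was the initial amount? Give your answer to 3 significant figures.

126 μCi

Number of half-lives elapsed: n = 344/122 ≈ 2.8197.
A₀ = A × 2^n = 17.9 × 2^2.8197 = 17.9 × 7.06 ≈ 126.37 μCi.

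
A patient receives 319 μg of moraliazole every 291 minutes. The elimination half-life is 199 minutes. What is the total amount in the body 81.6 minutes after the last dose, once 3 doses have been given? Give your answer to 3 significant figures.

The 3 doses were given 663.6, 372.6, 81.6 minutes ago.
Total = 319·(1/2)^(663.6/199) + 319·(1/2)^(372.6/199) + 319·(1/2)^(81.6/199)
      = 31.619 + 87.127 + 240.08 ≈ 358.83 μg.

359 μg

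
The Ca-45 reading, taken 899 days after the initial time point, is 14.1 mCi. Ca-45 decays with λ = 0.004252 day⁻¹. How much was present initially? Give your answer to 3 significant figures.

645 mCi

t½ = ln 2 / λ = 0.69315 / 0.004252 ≈ 163.02 days.
Number of half-lives elapsed: n = 899/163.02 ≈ 5.5148.
A₀ = A × 2^n = 14.1 × 2^5.5148 = 14.1 × 45.721 ≈ 644.66 mCi.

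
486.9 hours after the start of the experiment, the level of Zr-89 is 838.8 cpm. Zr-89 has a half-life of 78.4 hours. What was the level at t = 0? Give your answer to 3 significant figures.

62100 cpm

Number of half-lives elapsed: n = 486.9/78.4 ≈ 6.2105.
A₀ = A × 2^n = 838.8 × 2^6.2105 = 838.8 × 74.052 ≈ 62114 cpm.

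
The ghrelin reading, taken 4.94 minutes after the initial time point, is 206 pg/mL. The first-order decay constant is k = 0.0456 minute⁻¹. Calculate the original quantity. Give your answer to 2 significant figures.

260 pg/mL

t½ = ln 2 / k = 0.69315 / 0.0456 ≈ 15.201 minutes.
Number of half-lives elapsed: n = 4.94/15.201 ≈ 0.32499.
A₀ = A × 2^n = 206 × 2^0.32499 = 206 × 1.2527 ≈ 258.05 pg/mL.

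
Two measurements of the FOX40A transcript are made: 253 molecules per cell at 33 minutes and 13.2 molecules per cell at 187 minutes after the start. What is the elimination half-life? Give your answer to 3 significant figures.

36.1 minutes

Over Δt = 187 − 33 = 154 minutes, the level fell by a factor of 253/13.2 ≈ 19.167.
n = log₂(19.167) ≈ 4.2605 half-lives, so t½ = 154/4.2605 ≈ 36.146 minutes.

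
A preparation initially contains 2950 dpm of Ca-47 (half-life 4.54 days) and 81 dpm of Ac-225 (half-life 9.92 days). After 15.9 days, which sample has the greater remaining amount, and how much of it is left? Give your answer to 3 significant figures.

Ca-47: 2950 × (1/2)^3.5022 ≈ 260.35 dpm.
Ac-225: 81 × (1/2)^1.6028 ≈ 26.668 dpm.
Ca-47 has more remaining, at ≈ 260.35 dpm.

Ca-47, 260 dpm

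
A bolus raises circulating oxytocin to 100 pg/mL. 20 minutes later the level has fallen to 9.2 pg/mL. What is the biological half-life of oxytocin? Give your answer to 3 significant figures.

5.81 minutes

A/A₀ = 9.2/100 ≈ 0.092.
n = log₂(10.87) ≈ 3.4422 half-lives elapsed in 20 minutes.
t½ = 20/3.4422 ≈ 5.8102 minutes.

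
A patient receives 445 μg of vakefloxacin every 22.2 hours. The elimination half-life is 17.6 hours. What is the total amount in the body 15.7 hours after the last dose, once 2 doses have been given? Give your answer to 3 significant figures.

The 2 doses were given 37.9, 15.7 hours ago.
Total = 445·(1/2)^(37.9/17.6) + 445·(1/2)^(15.7/17.6)
      = 100.03 + 239.79 ≈ 339.82 μg.

340 μg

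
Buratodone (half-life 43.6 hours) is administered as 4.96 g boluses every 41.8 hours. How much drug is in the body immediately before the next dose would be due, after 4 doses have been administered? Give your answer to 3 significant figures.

The 4 doses were given 167.2, 125.4, 83.6, 41.8 hours ago.
Total = 4.96·(1/2)^(167.2/43.6) + 4.96·(1/2)^(125.4/43.6) + 4.96·(1/2)^(83.6/43.6) + 4.96·(1/2)^(41.8/43.6)
      = 0.34759 + 0.67558 + 1.313 + 2.552 ≈ 4.8882 g.

4.89 g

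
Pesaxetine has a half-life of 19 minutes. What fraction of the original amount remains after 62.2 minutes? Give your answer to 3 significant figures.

n = 62.2/19 ≈ 3.2737 half-lives.
Fraction remaining = (1/2)^3.2737 ≈ 0.1034.

0.103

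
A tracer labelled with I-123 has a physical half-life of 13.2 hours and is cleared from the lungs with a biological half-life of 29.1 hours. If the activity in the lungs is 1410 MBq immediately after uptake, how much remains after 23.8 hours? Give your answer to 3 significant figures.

229 MBq

1/t_eff = 1/t_phys + 1/t_biol = 1/13.2 + 1/29.1 = 0.11012 per hour.
t_eff = 13.2 × 29.1 / (13.2 + 29.1) ≈ 9.0809 hours.
Remaining = 1410 × (1/2)^(23.8/9.0809) = 1410 × (1/2)^2.6209 ≈ 229.22 MBq.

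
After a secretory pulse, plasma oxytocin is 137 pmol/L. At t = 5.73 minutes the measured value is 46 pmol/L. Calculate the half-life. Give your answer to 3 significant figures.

3.64 minutes

A/A₀ = 46/137 ≈ 0.33577.
n = log₂(2.9783) ≈ 1.5745 half-lives elapsed in 5.73 minutes.
t½ = 5.73/1.5745 ≈ 3.6393 minutes.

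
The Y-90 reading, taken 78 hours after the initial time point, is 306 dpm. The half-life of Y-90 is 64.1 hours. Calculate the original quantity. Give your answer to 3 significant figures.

711 dpm

Number of half-lives elapsed: n = 78/64.1 ≈ 1.2168.
A₀ = A × 2^n = 306 × 2^1.2168 = 306 × 2.3244 ≈ 711.26 dpm.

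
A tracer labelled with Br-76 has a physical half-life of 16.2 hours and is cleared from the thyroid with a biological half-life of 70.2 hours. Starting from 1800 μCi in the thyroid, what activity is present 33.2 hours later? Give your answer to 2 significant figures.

310 μCi

1/t_eff = 1/t_phys + 1/t_biol = 1/16.2 + 1/70.2 = 0.075973 per hour.
t_eff = 16.2 × 70.2 / (16.2 + 70.2) ≈ 13.162 hours.
Remaining = 1800 × (1/2)^(33.2/13.162) = 1800 × (1/2)^2.5223 ≈ 313.31 μCi.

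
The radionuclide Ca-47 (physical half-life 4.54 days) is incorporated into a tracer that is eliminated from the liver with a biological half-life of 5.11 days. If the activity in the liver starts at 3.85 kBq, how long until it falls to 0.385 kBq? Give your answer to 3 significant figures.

1/t_eff = 1/t_phys + 1/t_biol = 1/4.54 + 1/5.11 = 0.41596 per day.
t_eff = 4.54 × 5.11 / (4.54 + 5.11) ≈ 2.4041 days.
n = log₂(3.85/0.385) ≈ 3.3219; t = 3.3219 × 2.4041 ≈ 7.9862 days.

7.99 days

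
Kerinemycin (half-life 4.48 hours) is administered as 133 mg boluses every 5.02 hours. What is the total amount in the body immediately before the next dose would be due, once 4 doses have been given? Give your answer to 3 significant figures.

The 4 doses were given 20.08, 15.06, 10.04, 5.02 hours ago.
Total = 133·(1/2)^(20.08/4.48) + 133·(1/2)^(15.06/4.48) + 133·(1/2)^(10.04/4.48) + 133·(1/2)^(5.02/4.48)
      = 5.951 + 12.939 + 28.133 + 61.17 ≈ 108.19 mg.

108 mg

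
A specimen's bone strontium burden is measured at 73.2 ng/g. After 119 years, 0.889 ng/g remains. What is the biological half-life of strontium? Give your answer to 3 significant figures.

A/A₀ = 0.889/73.2 ≈ 0.012145.
n = log₂(82.34) ≈ 6.3635 half-lives elapsed in 119 years.
t½ = 119/6.3635 ≈ 18.7 years.

18.7 years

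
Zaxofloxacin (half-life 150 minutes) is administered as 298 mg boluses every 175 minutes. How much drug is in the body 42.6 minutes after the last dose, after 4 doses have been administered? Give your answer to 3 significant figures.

424 mg

The 4 doses were given 567.6, 392.6, 217.6, 42.6 minutes ago.
Total = 298·(1/2)^(567.6/150) + 298·(1/2)^(392.6/150) + 298·(1/2)^(217.6/150) + 298·(1/2)^(42.6/150)
      = 21.633 + 48.565 + 109.02 + 244.75 ≈ 423.97 mg.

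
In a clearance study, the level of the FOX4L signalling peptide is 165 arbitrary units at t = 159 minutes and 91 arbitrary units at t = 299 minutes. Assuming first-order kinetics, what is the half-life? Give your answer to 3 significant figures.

Over Δt = 299 − 159 = 140 minutes, the level fell by a factor of 165/91 ≈ 1.8132.
n = log₂(1.8132) ≈ 0.85853 half-lives, so t½ = 140/0.85853 ≈ 163.07 minutes.

163 minutes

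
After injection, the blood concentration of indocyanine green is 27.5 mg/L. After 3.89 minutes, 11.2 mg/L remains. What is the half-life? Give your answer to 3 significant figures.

A/A₀ = 11.2/27.5 ≈ 0.40727.
n = log₂(2.4554) ≈ 1.2959 half-lives elapsed in 3.89 minutes.
t½ = 3.89/1.2959 ≈ 3.0017 minutes.

3.00 minutes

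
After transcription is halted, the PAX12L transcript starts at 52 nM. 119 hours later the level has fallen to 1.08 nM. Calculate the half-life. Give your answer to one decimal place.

A/A₀ = 1.08/52 ≈ 0.020769.
n = log₂(48.148) ≈ 5.5894 half-lives elapsed in 119 hours.
t½ = 119/5.5894 ≈ 21.29 hours.

21.3 hours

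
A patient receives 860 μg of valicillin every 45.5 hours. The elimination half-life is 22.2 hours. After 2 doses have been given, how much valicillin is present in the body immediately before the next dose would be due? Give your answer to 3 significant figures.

The 2 doses were given 91, 45.5 hours ago.
Total = 860·(1/2)^(91/22.2) + 860·(1/2)^(45.5/22.2)
      = 50.182 + 207.74 ≈ 257.92 μg.

258 μg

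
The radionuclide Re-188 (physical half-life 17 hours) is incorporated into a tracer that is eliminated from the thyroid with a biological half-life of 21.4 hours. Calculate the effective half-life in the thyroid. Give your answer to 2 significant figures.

1/t_eff = 1/t_phys + 1/t_biol = 1/17 + 1/21.4 = 0.10555 per hour.
t_eff = 17 × 21.4 / (17 + 21.4) ≈ 9.474 hours.

9.5 hours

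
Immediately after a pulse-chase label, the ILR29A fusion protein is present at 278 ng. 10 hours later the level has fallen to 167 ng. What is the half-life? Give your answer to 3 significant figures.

A/A₀ = 167/278 ≈ 0.60072.
n = log₂(1.6647) ≈ 0.73524 half-lives elapsed in 10 hours.
t½ = 10/0.73524 ≈ 13.601 hours.

13.6 hours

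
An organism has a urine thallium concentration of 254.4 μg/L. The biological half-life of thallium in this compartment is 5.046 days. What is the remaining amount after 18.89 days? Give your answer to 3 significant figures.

Number of half-lives: n = 18.89/5.046 ≈ 3.7436.
Remaining = 254.4 × (1/2)^3.7436 = 254.4 × 0.074658 ≈ 18.993 μg/L.

19.0 μg/L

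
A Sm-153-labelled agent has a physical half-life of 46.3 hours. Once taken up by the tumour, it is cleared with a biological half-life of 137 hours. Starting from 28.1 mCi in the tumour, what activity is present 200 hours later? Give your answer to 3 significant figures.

0.512 mCi

1/t_eff = 1/t_phys + 1/t_biol = 1/46.3 + 1/137 = 0.028898 per hour.
t_eff = 46.3 × 137 / (46.3 + 137) ≈ 34.605 hours.
Remaining = 28.1 × (1/2)^(200/34.605) = 28.1 × (1/2)^5.7795 ≈ 0.51157 mCi.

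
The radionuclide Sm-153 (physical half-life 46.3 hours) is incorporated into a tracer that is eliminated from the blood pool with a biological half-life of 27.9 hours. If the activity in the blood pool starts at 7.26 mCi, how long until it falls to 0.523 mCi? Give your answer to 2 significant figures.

1/t_eff = 1/t_phys + 1/t_biol = 1/46.3 + 1/27.9 = 0.057441 per hour.
t_eff = 46.3 × 27.9 / (46.3 + 27.9) ≈ 17.409 hours.
n = log₂(7.26/0.523) ≈ 3.7951; t = 3.7951 × 17.409 ≈ 66.07 hours.

66 hours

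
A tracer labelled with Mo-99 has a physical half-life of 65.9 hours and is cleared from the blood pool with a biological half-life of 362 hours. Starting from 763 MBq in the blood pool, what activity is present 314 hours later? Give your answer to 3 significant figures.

15.4 MBq

1/t_eff = 1/t_phys + 1/t_biol = 1/65.9 + 1/362 = 0.017937 per hour.
t_eff = 65.9 × 362 / (65.9 + 362) ≈ 55.751 hours.
Remaining = 763 × (1/2)^(314/55.751) = 763 × (1/2)^5.6322 ≈ 15.384 MBq.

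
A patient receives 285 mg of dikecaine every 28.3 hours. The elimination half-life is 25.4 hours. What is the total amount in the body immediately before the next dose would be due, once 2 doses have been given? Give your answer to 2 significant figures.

190 mg

The 2 doses were given 56.6, 28.3 hours ago.
Total = 285·(1/2)^(56.6/25.4) + 285·(1/2)^(28.3/25.4)
      = 60.82 + 131.66 ≈ 192.48 mg.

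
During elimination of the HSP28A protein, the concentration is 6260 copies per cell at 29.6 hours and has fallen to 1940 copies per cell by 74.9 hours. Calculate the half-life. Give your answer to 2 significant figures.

Over Δt = 74.9 − 29.6 = 45.3 hours, the level fell by a factor of 6260/1940 ≈ 3.2268.
n = log₂(3.2268) ≈ 1.6901 half-lives, so t½ = 45.3/1.6901 ≈ 26.803 hours.

27 hours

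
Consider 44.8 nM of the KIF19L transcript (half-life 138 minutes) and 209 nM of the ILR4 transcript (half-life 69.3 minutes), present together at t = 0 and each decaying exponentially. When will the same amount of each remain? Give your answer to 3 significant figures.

309 minutes

Set 44.8·(1/2)^(t/138) = 209·(1/2)^(t/69.3).
Taking log₂: log₂(44.8/209) = t·(1/138 − 1/69.3).
log₂(0.21435) = -2.2219; 1/138 − 1/69.3 = -0.0071836.
t = -2.2219 / -0.0071836 ≈ 309.3 minutes.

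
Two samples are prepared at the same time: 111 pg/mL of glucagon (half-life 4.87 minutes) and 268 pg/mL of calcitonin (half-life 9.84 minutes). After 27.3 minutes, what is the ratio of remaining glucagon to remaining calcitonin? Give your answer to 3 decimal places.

glucagon: 111 × (1/2)^(27.3/4.87) = 111 × (1/2)^5.6057 ≈ 2.2794 pg/mL.
calcitonin: 268 × (1/2)^(27.3/9.84) = 268 × (1/2)^2.7744 ≈ 39.171 pg/mL.
Ratio ≈ 2.2794 / 39.171 ≈ 0.058192.

0.058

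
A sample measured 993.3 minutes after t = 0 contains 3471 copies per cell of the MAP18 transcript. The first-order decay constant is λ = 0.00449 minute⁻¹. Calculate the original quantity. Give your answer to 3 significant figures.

t½ = ln 2 / λ = 0.69315 / 0.00449 ≈ 154.38 minutes.
Number of half-lives elapsed: n = 993.3/154.38 ≈ 6.4343.
A₀ = A × 2^n = 3471 × 2^6.4343 = 3471 × 86.48 ≈ 300170 copies per cell.

300000 copies per cell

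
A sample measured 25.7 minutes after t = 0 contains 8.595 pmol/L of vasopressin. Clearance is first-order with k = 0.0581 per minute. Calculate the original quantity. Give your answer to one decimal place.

38.3 pmol/L

t½ = ln 2 / k = 0.69315 / 0.0581 ≈ 11.93 minutes.
Number of half-lives elapsed: n = 25.7/11.93 ≈ 2.1542.
A₀ = A × 2^n = 8.595 × 2^2.1542 = 8.595 × 4.4512 ≈ 38.258 pmol/L.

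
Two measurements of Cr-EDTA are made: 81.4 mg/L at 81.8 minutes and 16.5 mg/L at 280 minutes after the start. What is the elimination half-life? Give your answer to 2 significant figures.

86 minutes

Over Δt = 280 − 81.8 = 198.2 minutes, the level fell by a factor of 81.4/16.5 ≈ 4.9333.
n = log₂(4.9333) ≈ 2.3026 half-lives, so t½ = 198.2/2.3026 ≈ 86.078 minutes.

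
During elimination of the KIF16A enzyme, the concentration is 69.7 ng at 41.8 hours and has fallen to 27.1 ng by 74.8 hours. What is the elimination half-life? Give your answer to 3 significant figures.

24.2 hours

Over Δt = 74.8 − 41.8 = 33 hours, the level fell by a factor of 69.7/27.1 ≈ 2.572.
n = log₂(2.572) ≈ 1.3629 half-lives, so t½ = 33/1.3629 ≈ 24.214 hours.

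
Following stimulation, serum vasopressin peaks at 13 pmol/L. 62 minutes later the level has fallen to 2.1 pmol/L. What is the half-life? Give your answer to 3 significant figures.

A/A₀ = 2.1/13 ≈ 0.16154.
n = log₂(6.1905) ≈ 2.6301 half-lives elapsed in 62 minutes.
t½ = 62/2.6301 ≈ 23.574 minutes.

23.6 minutes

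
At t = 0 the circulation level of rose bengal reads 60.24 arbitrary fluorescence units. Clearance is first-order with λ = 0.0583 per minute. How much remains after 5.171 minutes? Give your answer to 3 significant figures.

44.6 arbitrary fluorescence units

t½ = ln 2 / λ = 0.69315 / 0.0583 ≈ 11.889 minutes.
Number of half-lives: n = 5.171/11.889 ≈ 0.43493.
Remaining = 60.24 × (1/2)^0.43493 = 60.24 × 0.73973 ≈ 44.561 arbitrary fluorescence units.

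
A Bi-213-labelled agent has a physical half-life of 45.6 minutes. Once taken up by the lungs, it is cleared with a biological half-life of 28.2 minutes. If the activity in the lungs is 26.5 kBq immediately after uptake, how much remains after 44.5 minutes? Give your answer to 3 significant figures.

4.51 kBq

1/t_eff = 1/t_phys + 1/t_biol = 1/45.6 + 1/28.2 = 0.057391 per minute.
t_eff = 45.6 × 28.2 / (45.6 + 28.2) ≈ 17.424 minutes.
Remaining = 26.5 × (1/2)^(44.5/17.424) = 26.5 × (1/2)^2.5539 ≈ 4.5128 kBq.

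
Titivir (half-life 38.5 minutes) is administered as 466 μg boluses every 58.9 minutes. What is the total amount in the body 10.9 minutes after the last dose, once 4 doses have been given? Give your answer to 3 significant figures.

577 μg

The 4 doses were given 187.6, 128.7, 69.8, 10.9 minutes ago.
Total = 466·(1/2)^(187.6/38.5) + 466·(1/2)^(128.7/38.5) + 466·(1/2)^(69.8/38.5) + 466·(1/2)^(10.9/38.5)
      = 15.906 + 45.929 + 132.62 + 382.97 ≈ 577.42 μg.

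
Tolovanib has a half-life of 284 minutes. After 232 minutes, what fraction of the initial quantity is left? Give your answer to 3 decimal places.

n = 232/284 ≈ 0.8169 half-lives.
Fraction remaining = (1/2)^0.8169 ≈ 0.56766.

0.568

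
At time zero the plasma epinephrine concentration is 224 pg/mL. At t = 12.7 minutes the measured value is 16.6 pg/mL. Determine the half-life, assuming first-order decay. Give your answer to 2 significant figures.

3.4 minutes

A/A₀ = 16.6/224 ≈ 0.074107.
n = log₂(13.494) ≈ 3.7542 half-lives elapsed in 12.7 minutes.
t½ = 12.7/3.7542 ≈ 3.3828 minutes.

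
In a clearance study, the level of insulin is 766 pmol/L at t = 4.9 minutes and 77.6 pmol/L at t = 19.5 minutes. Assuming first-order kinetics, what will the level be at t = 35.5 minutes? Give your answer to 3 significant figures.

Over Δt = 19.5 − 4.9 = 14.6 minutes, the level fell by a factor of 766/77.6 ≈ 9.8711.
n = log₂(9.8711) ≈ 3.3032 half-lives, so t½ = 14.6/3.3032 ≈ 4.4199 minutes.
From t = 19.5 to t = 35.5: 77.6 × (1/2)^((35.5−19.5)/4.4199) ≈ 6.3117 pmol/L.

6.31 pmol/L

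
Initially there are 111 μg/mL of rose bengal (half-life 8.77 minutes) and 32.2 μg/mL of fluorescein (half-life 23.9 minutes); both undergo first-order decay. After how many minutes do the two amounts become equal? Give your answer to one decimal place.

24.7 minutes

Set 111·(1/2)^(t/8.77) = 32.2·(1/2)^(t/23.9).
Taking log₂: log₂(111/32.2) = t·(1/8.77 − 1/23.9).
log₂(3.4472) = 1.7854; 1/8.77 − 1/23.9 = 0.072184.
t = 1.7854 / 0.072184 ≈ 24.734 minutes.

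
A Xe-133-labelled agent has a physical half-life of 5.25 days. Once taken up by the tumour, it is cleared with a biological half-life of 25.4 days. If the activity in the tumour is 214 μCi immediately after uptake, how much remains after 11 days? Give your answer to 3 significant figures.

1/t_eff = 1/t_phys + 1/t_biol = 1/5.25 + 1/25.4 = 0.22985 per day.
t_eff = 5.25 × 25.4 / (5.25 + 25.4) ≈ 4.3507 days.
Remaining = 214 × (1/2)^(11/4.3507) = 214 × (1/2)^2.5283 ≈ 37.095 μCi.

37.1 μCi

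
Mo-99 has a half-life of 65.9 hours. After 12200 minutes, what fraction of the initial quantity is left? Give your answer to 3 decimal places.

12200 minutes = 203.333 hours.
n = 203.333/65.9 ≈ 3.0855 half-lives.
Fraction remaining = (1/2)^3.0855 ≈ 0.11781.

0.118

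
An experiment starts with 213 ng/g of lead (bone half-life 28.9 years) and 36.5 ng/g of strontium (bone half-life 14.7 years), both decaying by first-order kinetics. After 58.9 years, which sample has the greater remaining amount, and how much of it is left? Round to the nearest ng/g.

lead: 213 × (1/2)^2.0381 ≈ 51.863 ng/g.
strontium: 36.5 × (1/2)^4.0068 ≈ 2.2705 ng/g.
Lead has more remaining, at ≈ 51.863 ng/g.

lead, 52 ng/g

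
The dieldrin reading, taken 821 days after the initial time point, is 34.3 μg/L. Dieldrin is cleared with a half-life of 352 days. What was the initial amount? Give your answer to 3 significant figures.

173 μg/L

Number of half-lives elapsed: n = 821/352 ≈ 2.3324.
A₀ = A × 2^n = 34.3 × 2^2.3324 = 34.3 × 5.0364 ≈ 172.75 μg/L.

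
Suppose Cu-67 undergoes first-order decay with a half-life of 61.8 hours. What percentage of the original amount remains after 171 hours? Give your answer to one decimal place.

14.7%

n = 171/61.8 ≈ 2.767 half-lives.
Fraction remaining = (1/2)^2.767 ≈ 0.14691, i.e. 14.691%.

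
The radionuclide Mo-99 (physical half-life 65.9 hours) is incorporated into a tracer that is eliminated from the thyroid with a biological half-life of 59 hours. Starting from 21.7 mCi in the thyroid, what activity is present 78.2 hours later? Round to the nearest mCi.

4 mCi

1/t_eff = 1/t_phys + 1/t_biol = 1/65.9 + 1/59 = 0.032124 per hour.
t_eff = 65.9 × 59 / (65.9 + 59) ≈ 31.13 hours.
Remaining = 21.7 × (1/2)^(78.2/31.13) = 21.7 × (1/2)^2.5121 ≈ 3.8041 mCi.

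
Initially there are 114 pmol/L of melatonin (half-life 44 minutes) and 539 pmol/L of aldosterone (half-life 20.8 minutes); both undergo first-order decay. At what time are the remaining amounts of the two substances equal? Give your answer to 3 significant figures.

Set 114·(1/2)^(t/44) = 539·(1/2)^(t/20.8).
Taking log₂: log₂(114/539) = t·(1/44 − 1/20.8).
log₂(0.2115) = -2.2413; 1/44 − 1/20.8 = -0.02535.
t = -2.2413 / -0.02535 ≈ 88.414 minutes.

88.4 minutes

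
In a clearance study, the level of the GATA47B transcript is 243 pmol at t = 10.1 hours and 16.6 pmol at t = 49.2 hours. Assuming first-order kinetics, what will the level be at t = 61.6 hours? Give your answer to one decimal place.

Over Δt = 49.2 − 10.1 = 39.1 hours, the level fell by a factor of 243/16.6 ≈ 14.639.
n = log₂(14.639) ≈ 3.8717 half-lives, so t½ = 39.1/3.8717 ≈ 10.099 hours.
From t = 49.2 to t = 61.6: 16.6 × (1/2)^((61.6−49.2)/10.099) ≈ 7.0874 pmol.

7.1 pmol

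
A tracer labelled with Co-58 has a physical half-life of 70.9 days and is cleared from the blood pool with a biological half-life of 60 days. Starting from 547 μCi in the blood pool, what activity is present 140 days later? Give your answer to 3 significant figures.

1/t_eff = 1/t_phys + 1/t_biol = 1/70.9 + 1/60 = 0.030771 per day.
t_eff = 70.9 × 60 / (70.9 + 60) ≈ 32.498 days.
Remaining = 547 × (1/2)^(140/32.498) = 547 × (1/2)^4.3079 ≈ 27.616 μCi.

27.6 μCi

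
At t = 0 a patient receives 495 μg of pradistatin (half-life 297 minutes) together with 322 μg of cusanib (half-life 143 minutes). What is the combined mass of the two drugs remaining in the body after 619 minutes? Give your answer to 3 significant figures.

133 μg

pradistatin: 495 × (1/2)^(619/297) = 495 × (1/2)^2.0842 ≈ 116.74 μg.
cusanib: 322 × (1/2)^(619/143) = 322 × (1/2)^4.3287 ≈ 16.025 μg.
Total = 116.74 + 16.025 ≈ 132.76 μg.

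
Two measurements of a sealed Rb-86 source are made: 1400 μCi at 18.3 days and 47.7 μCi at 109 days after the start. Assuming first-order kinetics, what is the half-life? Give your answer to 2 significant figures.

Over Δt = 109 − 18.3 = 90.7 days, the level fell by a factor of 1400/47.7 ≈ 29.35.
n = log₂(29.35) ≈ 4.8753 half-lives, so t½ = 90.7/4.8753 ≈ 18.604 days.

19 days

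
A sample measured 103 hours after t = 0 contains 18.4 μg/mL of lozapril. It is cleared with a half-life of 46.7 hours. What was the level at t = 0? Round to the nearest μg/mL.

85 μg/mL

Number of half-lives elapsed: n = 103/46.7 ≈ 2.2056.
A₀ = A × 2^n = 18.4 × 2^2.2056 = 18.4 × 4.6126 ≈ 84.871 μg/mL.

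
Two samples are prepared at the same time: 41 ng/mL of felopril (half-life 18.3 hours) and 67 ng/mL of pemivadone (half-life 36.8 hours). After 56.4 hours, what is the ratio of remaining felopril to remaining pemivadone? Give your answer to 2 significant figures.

0.21

felopril: 41 × (1/2)^(56.4/18.3) = 41 × (1/2)^3.082 ≈ 4.8419 ng/mL.
pemivadone: 67 × (1/2)^(56.4/36.8) = 67 × (1/2)^1.5326 ≈ 23.159 ng/mL.
Ratio ≈ 4.8419 / 23.159 ≈ 0.20908.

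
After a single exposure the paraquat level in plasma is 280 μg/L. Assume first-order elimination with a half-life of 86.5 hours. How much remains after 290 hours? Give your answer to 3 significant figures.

27.4 μg/L

Number of half-lives: n = 290/86.5 ≈ 3.3526.
Remaining = 280 × (1/2)^3.3526 = 280 × 0.097896 ≈ 27.411 μg/L.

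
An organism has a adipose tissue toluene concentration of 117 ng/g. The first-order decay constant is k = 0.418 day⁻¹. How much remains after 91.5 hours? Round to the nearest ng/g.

24 ng/g

t½ = ln 2 / k = 0.69315 / 0.418 ≈ 1.6582 days.
Convert the elapsed time: 91.5 hours = 3.8125 days.
Number of half-lives: n = 3.8125/1.6582 ≈ 2.2991.
Remaining = 117 × (1/2)^2.2991 = 117 × 0.20319 ≈ 23.773 ng/g.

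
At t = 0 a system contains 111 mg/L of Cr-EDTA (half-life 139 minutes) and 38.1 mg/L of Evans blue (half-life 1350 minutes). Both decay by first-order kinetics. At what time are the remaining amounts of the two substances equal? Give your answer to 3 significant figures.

Set 111·(1/2)^(t/139) = 38.1·(1/2)^(t/1350).
Taking log₂: log₂(111/38.1) = t·(1/139 − 1/1350).
log₂(2.9134) = 1.5427; 1/139 − 1/1350 = 0.0064535.
t = 1.5427 / 0.0064535 ≈ 239.05 minutes.

239 minutes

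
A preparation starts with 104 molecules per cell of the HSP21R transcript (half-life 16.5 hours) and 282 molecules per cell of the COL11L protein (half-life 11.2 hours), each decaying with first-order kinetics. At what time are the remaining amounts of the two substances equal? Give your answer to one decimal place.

Set 104·(1/2)^(t/16.5) = 282·(1/2)^(t/11.2).
Taking log₂: log₂(104/282) = t·(1/16.5 − 1/11.2).
log₂(0.36879) = -1.4391; 1/16.5 − 1/11.2 = -0.02868.
t = -1.4391 / -0.02868 ≈ 50.179 hours.

50.2 hours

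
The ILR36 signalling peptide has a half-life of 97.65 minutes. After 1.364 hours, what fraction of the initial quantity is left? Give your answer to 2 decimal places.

0.56

1.364 hours = 81.84 minutes.
n = 81.84/97.65 ≈ 0.8381 half-lives.
Fraction remaining = (1/2)^0.8381 ≈ 0.55938.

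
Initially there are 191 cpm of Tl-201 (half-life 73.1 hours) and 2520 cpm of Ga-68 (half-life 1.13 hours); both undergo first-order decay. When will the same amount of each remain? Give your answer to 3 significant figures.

Set 191·(1/2)^(t/73.1) = 2520·(1/2)^(t/1.13).
Taking log₂: log₂(191/2520) = t·(1/73.1 − 1/1.13).
log₂(0.075794) = -3.7218; 1/73.1 − 1/1.13 = -0.87128.
t = -3.7218 / -0.87128 ≈ 4.2716 hours.

4.27 hours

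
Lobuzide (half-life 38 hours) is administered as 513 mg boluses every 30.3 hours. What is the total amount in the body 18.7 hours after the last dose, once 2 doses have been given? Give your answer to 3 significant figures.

The 2 doses were given 49, 18.7 hours ago.
Total = 513·(1/2)^(49/38) + 513·(1/2)^(18.7/38)
      = 209.87 + 364.74 ≈ 574.6 mg.

575 mg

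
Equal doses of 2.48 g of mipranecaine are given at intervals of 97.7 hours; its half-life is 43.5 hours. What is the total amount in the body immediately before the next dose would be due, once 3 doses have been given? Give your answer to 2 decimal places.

0.66 g

The 3 doses were given 293.1, 195.4, 97.7 hours ago.
Total = 2.48·(1/2)^(293.1/43.5) + 2.48·(1/2)^(195.4/43.5) + 2.48·(1/2)^(97.7/43.5)
      = 0.023234 + 0.11021 + 0.52281 ≈ 0.65626 g.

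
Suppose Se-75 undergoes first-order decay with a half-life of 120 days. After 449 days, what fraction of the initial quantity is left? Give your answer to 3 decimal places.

0.075

n = 449/120 ≈ 3.7417 half-lives.
Fraction remaining = (1/2)^3.7417 ≈ 0.074756.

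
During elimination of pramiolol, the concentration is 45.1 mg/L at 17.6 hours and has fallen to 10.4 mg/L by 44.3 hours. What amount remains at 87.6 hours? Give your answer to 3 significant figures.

Over Δt = 44.3 − 17.6 = 26.7 hours, the level fell by a factor of 45.1/10.4 ≈ 4.3365.
n = log₂(4.3365) ≈ 2.1165 half-lives, so t½ = 26.7/2.1165 ≈ 12.615 hours.
From t = 44.3 to t = 87.6: 10.4 × (1/2)^((87.6−44.3)/12.615) ≈ 0.9633 mg/L.

0.963 mg/L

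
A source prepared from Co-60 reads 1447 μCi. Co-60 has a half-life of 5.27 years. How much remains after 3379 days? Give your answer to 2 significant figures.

Convert the elapsed time: 3379 days = 9.25753 years.
Number of half-lives: n = 9.25753/5.27 ≈ 1.7566.
Remaining = 1447 × (1/2)^1.7566 = 1447 × 0.29593 ≈ 428.22 μCi.

430 μCi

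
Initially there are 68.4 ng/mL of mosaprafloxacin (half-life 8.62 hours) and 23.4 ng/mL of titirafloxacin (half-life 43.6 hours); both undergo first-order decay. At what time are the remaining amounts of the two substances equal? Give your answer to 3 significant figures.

16.6 hours

Set 68.4·(1/2)^(t/8.62) = 23.4·(1/2)^(t/43.6).
Taking log₂: log₂(68.4/23.4) = t·(1/8.62 − 1/43.6).
log₂(2.9231) = 1.5475; 1/8.62 − 1/43.6 = 0.093074.
t = 1.5475 / 0.093074 ≈ 16.627 hours.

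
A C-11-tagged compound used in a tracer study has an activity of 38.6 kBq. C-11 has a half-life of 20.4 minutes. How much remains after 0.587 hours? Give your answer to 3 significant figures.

11.7 kBq

Convert the elapsed time: 0.587 hours = 35.22 minutes.
Number of half-lives: n = 35.22/20.4 ≈ 1.7265.
Remaining = 38.6 × (1/2)^1.7265 = 38.6 × 0.30219 ≈ 11.665 kBq.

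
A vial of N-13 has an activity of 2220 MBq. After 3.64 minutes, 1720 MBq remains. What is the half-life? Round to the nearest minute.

10 minutes

A/A₀ = 1720/2220 ≈ 0.77477.
n = log₂(1.2907) ≈ 0.36815 half-lives elapsed in 3.64 minutes.
t½ = 3.64/0.36815 ≈ 9.8872 minutes.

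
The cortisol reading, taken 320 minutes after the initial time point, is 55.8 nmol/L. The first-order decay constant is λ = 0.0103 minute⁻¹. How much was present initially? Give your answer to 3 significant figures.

1510 nmol/L

t½ = ln 2 / λ = 0.69315 / 0.0103 ≈ 67.296 minutes.
Number of half-lives elapsed: n = 320/67.296 ≈ 4.7551.
A₀ = A × 2^n = 55.8 × 2^4.7551 = 55.8 × 27.004 ≈ 1506.8 nmol/L.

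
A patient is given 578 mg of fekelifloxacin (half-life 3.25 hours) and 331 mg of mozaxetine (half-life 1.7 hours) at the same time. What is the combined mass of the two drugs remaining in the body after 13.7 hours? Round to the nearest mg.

32 mg

fekelifloxacin: 578 × (1/2)^(13.7/3.25) = 578 × (1/2)^4.2154 ≈ 31.115 mg.
mozaxetine: 331 × (1/2)^(13.7/1.7) = 331 × (1/2)^8.0588 ≈ 1.2413 mg.
Total = 31.115 + 1.2413 ≈ 32.356 mg.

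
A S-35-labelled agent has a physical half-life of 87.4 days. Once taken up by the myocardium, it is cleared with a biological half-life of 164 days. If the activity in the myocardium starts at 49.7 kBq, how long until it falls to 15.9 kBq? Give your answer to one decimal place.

1/t_eff = 1/t_phys + 1/t_biol = 1/87.4 + 1/164 = 0.017539 per day.
t_eff = 87.4 × 164 / (87.4 + 164) ≈ 57.015 days.
n = log₂(49.7/15.9) ≈ 1.6442; t = 1.6442 × 57.015 ≈ 93.745 days.

93.7 days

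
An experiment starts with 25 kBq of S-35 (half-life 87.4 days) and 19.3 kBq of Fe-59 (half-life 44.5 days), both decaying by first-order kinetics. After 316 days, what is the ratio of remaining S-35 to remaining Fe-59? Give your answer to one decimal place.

S-35: 25 × (1/2)^(316/87.4) = 25 × (1/2)^3.6156 ≈ 2.0396 kBq.
Fe-59: 19.3 × (1/2)^(316/44.5) = 19.3 × (1/2)^7.1011 ≈ 0.14057 kBq.
Ratio ≈ 2.0396 / 0.14057 ≈ 14.509.

14.5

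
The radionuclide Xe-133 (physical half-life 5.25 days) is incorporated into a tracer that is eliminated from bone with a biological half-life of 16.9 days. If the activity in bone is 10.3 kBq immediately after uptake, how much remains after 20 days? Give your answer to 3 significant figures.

1/t_eff = 1/t_phys + 1/t_biol = 1/5.25 + 1/16.9 = 0.24965 per day.
t_eff = 5.25 × 16.9 / (5.25 + 16.9) ≈ 4.0056 days.
Remaining = 10.3 × (1/2)^(20/4.0056) = 10.3 × (1/2)^4.993 ≈ 0.32345 kBq.

0.323 kBq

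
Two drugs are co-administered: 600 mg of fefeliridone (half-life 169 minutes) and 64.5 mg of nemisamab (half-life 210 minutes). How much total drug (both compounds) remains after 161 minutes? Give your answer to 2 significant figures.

350 mg

fefeliridone: 600 × (1/2)^(161/169) = 600 × (1/2)^0.95266 ≈ 310.01 mg.
nemisamab: 64.5 × (1/2)^(161/210) = 64.5 × (1/2)^0.76667 ≈ 37.911 mg.
Total = 310.01 + 37.911 ≈ 347.92 mg.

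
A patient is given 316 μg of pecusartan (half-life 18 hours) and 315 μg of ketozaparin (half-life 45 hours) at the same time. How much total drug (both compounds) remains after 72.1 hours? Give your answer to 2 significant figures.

pecusartan: 316 × (1/2)^(72.1/18) = 316 × (1/2)^4.0056 ≈ 19.674 μg.
ketozaparin: 315 × (1/2)^(72.1/45) = 315 × (1/2)^1.6022 ≈ 103.75 μg.
Total = 19.674 + 103.75 ≈ 123.43 μg.

120 μg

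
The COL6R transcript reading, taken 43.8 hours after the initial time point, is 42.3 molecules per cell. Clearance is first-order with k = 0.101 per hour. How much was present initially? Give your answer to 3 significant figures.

t½ = ln 2 / k = 0.69315 / 0.101 ≈ 6.8628 hours.
Number of half-lives elapsed: n = 43.8/6.8628 ≈ 6.3822.
A₀ = A × 2^n = 42.3 × 2^6.3822 = 42.3 × 83.413 ≈ 3528.4 molecules per cell.

3530 molecules per cell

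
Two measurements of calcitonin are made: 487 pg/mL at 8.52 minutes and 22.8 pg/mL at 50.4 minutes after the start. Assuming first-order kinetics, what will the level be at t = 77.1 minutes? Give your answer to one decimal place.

Over Δt = 50.4 − 8.52 = 41.88 minutes, the level fell by a factor of 487/22.8 ≈ 21.36.
n = log₂(21.36) ≈ 4.4168 half-lives, so t½ = 41.88/4.4168 ≈ 9.4819 minutes.
From t = 50.4 to t = 77.1: 22.8 × (1/2)^((77.1−50.4)/9.4819) ≈ 3.238 pg/mL.

3.2 pg/mL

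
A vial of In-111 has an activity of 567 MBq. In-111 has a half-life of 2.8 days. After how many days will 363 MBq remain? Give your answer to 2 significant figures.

1.8 days

Fraction remaining = 363/567 ≈ 0.64021.
n = log₂(567/363) = ln(1.562)/ln 2 ≈ 0.64338 half-lives.
t = n × t½ = 0.64338 × 2.8 ≈ 1.8015 days.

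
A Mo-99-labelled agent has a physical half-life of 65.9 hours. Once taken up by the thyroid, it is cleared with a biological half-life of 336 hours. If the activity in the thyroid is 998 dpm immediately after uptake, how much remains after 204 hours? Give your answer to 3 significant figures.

76.6 dpm

1/t_eff = 1/t_phys + 1/t_biol = 1/65.9 + 1/336 = 0.018151 per hour.
t_eff = 65.9 × 336 / (65.9 + 336) ≈ 55.094 hours.
Remaining = 998 × (1/2)^(204/55.094) = 998 × (1/2)^3.7027 ≈ 76.647 dpm.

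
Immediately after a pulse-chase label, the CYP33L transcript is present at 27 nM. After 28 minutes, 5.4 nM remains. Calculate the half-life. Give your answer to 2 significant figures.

12 minutes

A/A₀ = 5.4/27 ≈ 0.2.
n = log₂(5) ≈ 2.3219 half-lives elapsed in 28 minutes.
t½ = 28/2.3219 ≈ 12.059 minutes.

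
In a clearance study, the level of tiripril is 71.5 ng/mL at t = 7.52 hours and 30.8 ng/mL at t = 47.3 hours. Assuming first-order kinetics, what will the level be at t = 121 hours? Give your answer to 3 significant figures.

6.47 ng/mL

Over Δt = 47.3 − 7.52 = 39.78 hours, the level fell by a factor of 71.5/30.8 ≈ 2.3214.
n = log₂(2.3214) ≈ 1.215 half-lives, so t½ = 39.78/1.215 ≈ 32.74 hours.
From t = 47.3 to t = 121: 30.8 × (1/2)^((121−47.3)/32.74) ≈ 6.4702 ng/mL.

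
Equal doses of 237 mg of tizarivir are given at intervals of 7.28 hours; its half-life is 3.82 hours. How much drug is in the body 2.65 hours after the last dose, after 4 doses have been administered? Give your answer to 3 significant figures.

The 4 doses were given 24.49, 17.21, 9.93, 2.65 hours ago.
Total = 237·(1/2)^(24.49/3.82) + 237·(1/2)^(17.21/3.82) + 237·(1/2)^(9.93/3.82) + 237·(1/2)^(2.65/3.82)
      = 2.7851 + 10.436 + 39.105 + 146.53 ≈ 198.85 mg.

199 mg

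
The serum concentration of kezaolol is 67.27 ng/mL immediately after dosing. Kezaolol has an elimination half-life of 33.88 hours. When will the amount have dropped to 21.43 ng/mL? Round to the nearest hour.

56 hours

Fraction remaining = 21.43/67.27 ≈ 0.31857.
n = log₂(67.27/21.43) = ln(3.1391)/ln 2 ≈ 1.6503 half-lives.
t = n × t½ = 1.6503 × 33.88 ≈ 55.913 hours.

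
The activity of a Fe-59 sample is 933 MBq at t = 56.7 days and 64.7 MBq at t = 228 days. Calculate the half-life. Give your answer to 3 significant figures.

44.5 days

Over Δt = 228 − 56.7 = 171.3 days, the level fell by a factor of 933/64.7 ≈ 14.42.
n = log₂(14.42) ≈ 3.85 half-lives, so t½ = 171.3/3.85 ≈ 44.493 days.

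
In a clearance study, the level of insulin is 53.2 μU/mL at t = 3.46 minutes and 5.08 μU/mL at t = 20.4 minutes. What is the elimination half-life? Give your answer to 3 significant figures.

Over Δt = 20.4 − 3.46 = 16.94 minutes, the level fell by a factor of 53.2/5.08 ≈ 10.472.
n = log₂(10.472) ≈ 3.3885 half-lives, so t½ = 16.94/3.3885 ≈ 4.9992 minutes.

5.00 minutes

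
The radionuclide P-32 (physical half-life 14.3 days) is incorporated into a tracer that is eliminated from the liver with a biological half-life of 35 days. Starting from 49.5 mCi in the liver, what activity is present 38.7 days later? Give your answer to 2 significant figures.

1/t_eff = 1/t_phys + 1/t_biol = 1/14.3 + 1/35 = 0.098501 per day.
t_eff = 14.3 × 35 / (14.3 + 35) ≈ 10.152 days.
Remaining = 49.5 × (1/2)^(38.7/10.152) = 49.5 × (1/2)^3.812 ≈ 3.5243 mCi.

3.5 mCi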